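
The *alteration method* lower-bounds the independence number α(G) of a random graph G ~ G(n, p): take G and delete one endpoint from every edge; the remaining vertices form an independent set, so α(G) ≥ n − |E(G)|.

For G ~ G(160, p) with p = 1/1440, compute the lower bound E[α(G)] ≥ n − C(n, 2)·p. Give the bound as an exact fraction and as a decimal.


E[|E(G)|] = C(160, 2)·p = 12720 · (1/1440) = 53/6.
E[α(G)] ≥ n − E[|E(G)|] = 160 − 53/6 = 907/6.
Numerically: ≈ 151.1667.
(This is only a lower bound; the true E[α(G)] may be larger.)

E[α(G)] ≥ 907/6 ≈ 151.1667.


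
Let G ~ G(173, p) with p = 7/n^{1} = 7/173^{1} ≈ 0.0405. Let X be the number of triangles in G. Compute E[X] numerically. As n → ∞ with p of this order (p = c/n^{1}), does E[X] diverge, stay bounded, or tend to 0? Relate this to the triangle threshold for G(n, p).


Number of potential triangles: C(173, 3) = 848046.
Each occurs with probability p³ ≈ (0.0405)³ ≈ 6.62454e-05.
By linearity: E[X] = C(173, 3)·p³ ≈ 848046 · 6.62454e-05 ≈ 56.179.
Here α = 1, so p = 7/n is exactly at the triangle threshold p ~ 1/n. Asymptotically E[X] → c³/6 = 7³/6 = 343/6 ≈ 57.167, a bounded constant. In this regime the triangle count is asymptotically Poisson(c³/6).

E[X] ≈ 56.179; in regime p = Θ(1/n^{1}) E[X] stays bounded (at the triangle threshold p ~ 1/n).


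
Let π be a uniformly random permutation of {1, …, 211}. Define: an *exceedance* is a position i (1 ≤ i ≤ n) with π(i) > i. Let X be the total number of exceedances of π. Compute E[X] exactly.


Write X = Σ_{i=1}^{211} X_i, where X_i = 1_{π(i) > i}.
For each fixed i, π(i) is uniform over {1, …, 211} (marginal of a uniform permutation), so P[π(i) > i] = (n − i)/n. Summing: Σ_{i=1}^{211} (n − i)/n = (0 + 1 + … + 210)/211 = 211(211 − 1)/(2·211) = (211 − 1)/2.
Hence E[X] = Σ_{i=1}^{211} (211 − i)/211 = 105 ≈ 105.000000.

E[X] = 105 = 105.000000.


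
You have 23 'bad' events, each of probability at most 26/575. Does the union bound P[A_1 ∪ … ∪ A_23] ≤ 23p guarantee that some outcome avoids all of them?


Union bound: P[∪_{i=1}^{23} A_i] ≤ Σ_i P[A_i] ≤ 23·p = 23·(26/575) = 26/25.
Numerically: 26/25 ≈ 1.04000.
Is 26/25 < 1? NO.
Since the bound 26/25 is ≥ 1, the union bound is uninformative here; it does NOT by itself certify existence.

23·p = 26/25 ≈ 1.04000; existence NOT certified by the union bound.


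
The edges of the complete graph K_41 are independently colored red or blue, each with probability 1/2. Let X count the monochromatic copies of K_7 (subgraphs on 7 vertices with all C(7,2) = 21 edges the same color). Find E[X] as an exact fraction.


Let X = Σ_S X_S over the C(41, 7) = 22481940 subsets S of size 7, where X_S = 1 if the K_7 on S is monochromatic.
For a fixed S, the K_7 on S has C(7, 2) = 21 edges. P[all 21 edges red] = (1/2)^21, and likewise for blue, so P[monochromatic] = 2·(1/2)^21 = 2^{1 − 21} = 1/1048576.
Summing: E[X] = C(41, 7) · 2^{1 − 21} = 22481940 · 1/1048576 = 5620485/262144.
Numerically: E[X] ≈ 21.44045.

E[X] = C(41,7)·2^(1−C(7,2)) = 5620485/262144 ≈ 21.44045.


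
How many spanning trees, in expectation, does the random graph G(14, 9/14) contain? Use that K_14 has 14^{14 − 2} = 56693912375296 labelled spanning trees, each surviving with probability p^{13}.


K_14 has 14^{14 − 2} = 56693912375296 labelled spanning trees.
For each such spanning tree H, let X_H = 1 if all 13 edges of H are present in G. Then P[X_H = 1] = p^{13} = (9/14)^{13} = 2541865828329/793714773254144.
Summing the indicators: E[X] = Σ_H E[X_H] = 56693912375296 · p^{13} = 56693912375296 · 2541865828329/793714773254144 = 2541865828329/14.
Numerically: E[X] ≈ 1.81562e+11.

E[X] = 56693912375296 · (9/14)^{13} = 2541865828329/14 ≈ 1.81562e+11.


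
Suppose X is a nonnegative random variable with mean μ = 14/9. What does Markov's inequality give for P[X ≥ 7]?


μ = E[X] = 14/9, a = 7.
Markov: P[X ≥ 7] ≤ μ/a = (14/9)/7 = 2/9.
Numerically: ≈ 0.22222.
(Since a = 7 > μ = 1.55556, the bound 2/9 is < 1 and informative.)

P[X ≥ 7] ≤ 2/9 ≈ 0.22222.


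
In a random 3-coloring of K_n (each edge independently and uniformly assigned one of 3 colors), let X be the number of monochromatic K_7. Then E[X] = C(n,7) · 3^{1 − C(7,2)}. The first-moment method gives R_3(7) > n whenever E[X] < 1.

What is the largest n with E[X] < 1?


We need C(n, 7) · 3^{1 − 21} < 1, i.e. C(n, 7) < 3^{21 − 1} = 3486784401.
Check values of n near the boundary:
  n = 78: C(78, 7) = 2641902120; 2641902120 < 3486784401? YES
  n = 79: C(79, 7) = 2898753715; 2898753715 < 3486784401? YES
  n = 80: C(80, 7) = 3176716400; 3176716400 < 3486784401? YES
  n = 81: C(81, 7) = 3477216600; 3477216600 < 3486784401? YES
  n = 82: C(82, 7) = 3801756816; 3801756816 < 3486784401? NO
  n = 83: C(83, 7) = 4151918628; 4151918628 < 3486784401? NO
The largest n with C(n, 7) < 3486784401 is n = 81 (where E[X] = 42928600/43046721 ≈ 0.9973). Hence R_3(7) > 81, i.e. R_3(7) ≥ 82.

Largest n = 81; hence R_3(7) > 81.


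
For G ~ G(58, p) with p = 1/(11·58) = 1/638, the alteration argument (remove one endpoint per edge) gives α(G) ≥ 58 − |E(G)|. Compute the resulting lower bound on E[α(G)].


E[|E(G)|] = C(58, 2)·p = 1653 · (1/638) = 57/22.
E[α(G)] ≥ n − E[|E(G)|] = 58 − 57/22 = 1219/22.
Numerically: ≈ 55.409091.
(This is only a lower bound; the true E[α(G)] may be larger.)

E[α(G)] ≥ 1219/22 ≈ 55.409091.


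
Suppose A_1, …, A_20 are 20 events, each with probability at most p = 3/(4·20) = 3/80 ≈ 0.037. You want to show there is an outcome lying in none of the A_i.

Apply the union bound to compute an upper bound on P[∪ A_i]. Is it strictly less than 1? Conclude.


Union bound: P[∪_{i=1}^{20} A_i] ≤ Σ_i P[A_i] ≤ 20·p = 20·(3/80) = 3/4.
Numerically: 3/4 ≈ 0.750.
Is 3/4 < 1? YES.
Since P[∪ A_i] ≤ 3/4 < 1, the complement has P[∩ A_i^c] ≥ 1 − 3/4 = 1/4 > 0, so some outcome avoids every A_i.

20·p = 3/4 ≈ 0.750; existence CERTIFIED by the union bound.


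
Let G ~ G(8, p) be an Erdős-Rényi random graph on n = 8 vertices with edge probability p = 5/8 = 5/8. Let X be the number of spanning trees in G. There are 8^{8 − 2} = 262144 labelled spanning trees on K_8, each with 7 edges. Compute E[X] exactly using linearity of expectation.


K_8 has 8^{8 − 2} = 262144 labelled spanning trees.
For each such spanning tree H, let X_H = 1 if all 7 edges of H are present in G. Then P[X_H = 1] = p^{7} = (5/8)^{7} = 78125/2097152.
By linearity of expectation: E[X] = Σ_H E[X_H] = 262144 · p^{7} = 262144 · 78125/2097152 = 78125/8.
Numerically: E[X] ≈ 9765.62.

E[X] = 262144 · (5/8)^{7} = 78125/8 ≈ 9765.62.


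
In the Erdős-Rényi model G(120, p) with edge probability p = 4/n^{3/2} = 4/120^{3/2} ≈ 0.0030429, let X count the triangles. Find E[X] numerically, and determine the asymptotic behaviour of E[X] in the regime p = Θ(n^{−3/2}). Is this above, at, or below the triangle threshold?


Number of potential triangles: C(120, 3) = 280840.
Each occurs with probability p³ ≈ (0.0030429)³ ≈ 2.8175029e-08.
By linearity: E[X] = C(120, 3)·p³ ≈ 280840 · 2.8175029e-08 ≈ 0.00791.
Since α = 3/2 > 1, p = c/n^{3/2} = o(1/n) is below the triangle threshold p ~ 1/n. Asymptotically E[X] ~ (c³/6)·n^{3(1−α)} = (4³/6)·n^{-1.5} → 0, so by Markov's inequality G has no triangles w.h.p.

E[X] ≈ 0.00791; in regime p = Θ(1/n^{3/2}) E[X] tends to 0 (below the triangle threshold p ~ 1/n).


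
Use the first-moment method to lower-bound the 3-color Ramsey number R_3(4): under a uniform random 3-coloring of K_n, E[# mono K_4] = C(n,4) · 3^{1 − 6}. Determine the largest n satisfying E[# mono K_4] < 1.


We need C(n, 4) · 3^{1 − 6} < 1, i.e. C(n, 4) < 3^{6 − 1} = 243.
Check values of n near the boundary:
  n = 8: C(8, 4) = 70; 70 < 243? YES
  n = 9: C(9, 4) = 126; 126 < 243? YES
  n = 10: C(10, 4) = 210; 210 < 243? YES
  n = 11: C(11, 4) = 330; 330 < 243? NO
  n = 12: C(12, 4) = 495; 495 < 243? NO
  n = 13: C(13, 4) = 715; 715 < 243? NO
The largest n with C(n, 4) < 243 is n = 10 (where E[X] = 70/81 ≈ 0.86420). Hence R_3(4) > 10, i.e. R_3(4) ≥ 11.

Largest n = 10; hence R_3(4) > 10.


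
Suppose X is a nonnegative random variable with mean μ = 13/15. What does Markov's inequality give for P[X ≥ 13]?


μ = E[X] = 13/15, a = 13.
Markov: P[X ≥ 13] ≤ μ/a = (13/15)/13 = 1/15.
Numerically: ≈ 0.06667.
(Since a = 13 > μ = 0.86667, the bound 1/15 is < 1 and informative.)

P[X ≥ 13] ≤ 1/15 ≈ 0.06667.


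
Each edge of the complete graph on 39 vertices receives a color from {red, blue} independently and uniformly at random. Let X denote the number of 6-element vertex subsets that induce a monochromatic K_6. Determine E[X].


Let X = Σ_S X_S over the C(39, 6) = 3262623 subsets S of size 6, where X_S = 1 if the K_6 on S is monochromatic.
For a fixed S, the K_6 on S has C(6, 2) = 15 edges. P[all 15 edges red] = (1/2)^15, and likewise for blue, so P[monochromatic] = 2·(1/2)^15 = 2^{1 − 15} = 1/16384.
Summing: E[X] = C(39, 6) · 2^{1 − 15} = 3262623 · 1/16384 = 3262623/16384.
Numerically: E[X] ≈ 199.134705.

E[X] = C(39,6)·2^(1−C(6,2)) = 3262623/16384 ≈ 199.134705.


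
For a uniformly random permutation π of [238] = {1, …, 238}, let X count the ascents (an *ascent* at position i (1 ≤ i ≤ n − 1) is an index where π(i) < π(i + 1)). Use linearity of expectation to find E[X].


Write X = Σ X_I over i = 1, …, 237, with X_I the indicator of one ascent.
There are 237 indicators.
For each fixed i, the pair (π(i), π(i+1)) is a uniformly random ordered pair of distinct values from {1, …, 238}; by symmetry P[π(i) < π(i+1)] = 1/2.
By linearity: E[X] = 237 · (1/2) = (238 − 1) · (1/2) = 237/2 ≈ 118.500000.

E[X] = 237/2 = 118.500000.


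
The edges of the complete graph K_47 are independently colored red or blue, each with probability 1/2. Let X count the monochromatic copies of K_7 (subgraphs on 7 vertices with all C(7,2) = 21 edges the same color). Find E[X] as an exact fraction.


Let X = Σ_S X_S over the C(47, 7) = 62891499 subsets S of size 7, where X_S = 1 if the K_7 on S is monochromatic.
For a fixed S, the K_7 on S has C(7, 2) = 21 edges. P[all 21 edges red] = (1/2)^21, and likewise for blue, so P[monochromatic] = 2·(1/2)^21 = 2^{1 − 21} = 1/1048576.
By linearity of expectation: E[X] = C(47, 7) · 2^{1 − 21} = 62891499 · 1/1048576 = 62891499/1048576.
Numerically: E[X] ≈ 59.97801.

E[X] = C(47,7)·2^(1−C(7,2)) = 62891499/1048576 ≈ 59.97801.


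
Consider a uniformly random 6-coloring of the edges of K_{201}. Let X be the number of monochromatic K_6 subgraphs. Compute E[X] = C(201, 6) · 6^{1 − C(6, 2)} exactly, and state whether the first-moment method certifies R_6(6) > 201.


E[X] = C(201, 6) · 6^{1 − 15} = 84944276340 · 6^{−14} = 84944276340/78364164096.
As a reduced fraction: E[X] = 7078689695/6530347008 ≈ 1.0839684.
Is E[X] < 1? NO.
Since E[X] ≥ 1, the first-moment bound is inconclusive at n = 201; it does NOT by itself certify R_6(6) > 201.

E[X] = 7078689695/6530347008 ≈ 1.0839684; E[X] ≥ 1; first-moment method inconclusive here.


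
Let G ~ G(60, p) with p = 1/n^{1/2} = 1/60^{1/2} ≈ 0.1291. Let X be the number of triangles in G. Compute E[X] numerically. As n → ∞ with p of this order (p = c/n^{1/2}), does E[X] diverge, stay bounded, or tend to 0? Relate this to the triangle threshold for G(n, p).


Number of potential triangles: C(60, 3) = 34220.
Each occurs with probability p³ ≈ (0.1291)³ ≈ 2.1516574e-03.
By linearity: E[X] = C(60, 3)·p³ ≈ 34220 · 2.1516574e-03 ≈ 73.62972.
Since α = 1/2 < 1, p = c/n^{1/2} ≫ 1/n is above the triangle threshold p ~ 1/n. Asymptotically E[X] ~ (c³/6)·n^{3(1−α)} = (1³/6)·n^{1.5} → ∞; triangles are abundant w.h.p.

E[X] ≈ 73.62972; in regime p = Θ(1/n^{1/2}) E[X] diverges (above the triangle threshold p ~ 1/n).


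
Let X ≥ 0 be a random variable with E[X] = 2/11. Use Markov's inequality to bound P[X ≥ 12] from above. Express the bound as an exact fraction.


μ = E[X] = 2/11, a = 12.
Markov: P[X ≥ 12] ≤ μ/a = (2/11)/12 = 1/66.
Numerically: ≈ 0.0152.
(Since a = 12 > μ = 0.1818, the bound 1/66 is < 1 and informative.)

P[X ≥ 12] ≤ 1/66 ≈ 0.0152.


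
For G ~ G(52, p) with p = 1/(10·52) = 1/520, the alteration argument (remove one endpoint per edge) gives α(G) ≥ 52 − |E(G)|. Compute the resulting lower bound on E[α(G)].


E[|E(G)|] = C(52, 2)·p = 1326 · (1/520) = 51/20.
E[α(G)] ≥ n − E[|E(G)|] = 52 − 51/20 = 989/20.
Numerically: ≈ 49.45000.
(This is only a lower bound; the true E[α(G)] may be larger.)

E[α(G)] ≥ 989/20 ≈ 49.45000.


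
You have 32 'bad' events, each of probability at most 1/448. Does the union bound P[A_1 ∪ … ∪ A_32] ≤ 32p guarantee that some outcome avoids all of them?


Union bound: P[∪_{i=1}^{32} A_i] ≤ Σ_i P[A_i] ≤ 32·p = 32·(1/448) = 1/14.
Numerically: 1/14 ≈ 0.0714.
Is 1/14 < 1? YES.
Since P[∪ A_i] ≤ 1/14 < 1, the complement has P[∩ A_i^c] ≥ 1 − 1/14 = 13/14 > 0, so some outcome avoids every A_i.

32·p = 1/14 ≈ 0.0714; existence CERTIFIED by the union bound.


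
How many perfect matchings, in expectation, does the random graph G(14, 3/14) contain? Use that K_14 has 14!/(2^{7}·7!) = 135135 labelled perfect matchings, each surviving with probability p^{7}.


K_14 has 14!/(2^{7}·7!) = 135135 labelled perfect matchings.
For each such perfect matching H, let X_H = 1 if all 7 edges of H are present in G. Then P[X_H = 1] = p^{7} = (3/14)^{7} = 2187/105413504.
By linearity of expectation: E[X] = Σ_H E[X_H] = 135135 · p^{7} = 135135 · 2187/105413504 = 42220035/15059072.
Numerically: E[X] ≈ 2.80363.

E[X] = 135135 · (3/14)^{7} = 42220035/15059072 ≈ 2.80363.


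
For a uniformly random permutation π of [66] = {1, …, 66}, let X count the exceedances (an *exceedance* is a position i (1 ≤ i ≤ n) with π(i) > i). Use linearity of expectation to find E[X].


Write X = Σ_{i=1}^{66} X_i, where X_i = 1_{π(i) > i}.
For each fixed i, π(i) is uniform over {1, …, 66} (marginal of a uniform permutation), so P[π(i) > i] = (n − i)/n. Summing: Σ_{i=1}^{66} (n − i)/n = (0 + 1 + … + 65)/66 = 66(66 − 1)/(2·66) = (66 − 1)/2.
Hence E[X] = Σ_{i=1}^{66} (66 − i)/66 = 65/2 ≈ 32.50000.

E[X] = 65/2 = 32.50000.


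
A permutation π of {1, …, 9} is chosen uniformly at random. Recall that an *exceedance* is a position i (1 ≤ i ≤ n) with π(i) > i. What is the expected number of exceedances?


Write X = Σ_{i=1}^{9} X_i, where X_i = 1_{π(i) > i}.
For each fixed i, π(i) is uniform over {1, …, 9} (marginal of a uniform permutation), so P[π(i) > i] = (n − i)/n. Summing: Σ_{i=1}^{9} (n − i)/n = (0 + 1 + … + 8)/9 = 9(9 − 1)/(2·9) = (9 − 1)/2.
Hence E[X] = Σ_{i=1}^{9} (9 − i)/9 = 4 ≈ 4.000000.

E[X] = 4 = 4.000000.


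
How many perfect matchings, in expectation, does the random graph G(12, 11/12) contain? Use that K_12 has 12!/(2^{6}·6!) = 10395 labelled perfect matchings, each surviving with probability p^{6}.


K_12 has 12!/(2^{6}·6!) = 10395 labelled perfect matchings.
For each such perfect matching H, let X_H = 1 if all 6 edges of H are present in G. Then P[X_H = 1] = p^{6} = (11/12)^{6} = 1771561/2985984.
By linearity: E[X] = Σ_H E[X_H] = 10395 · p^{6} = 10395 · 1771561/2985984 = 682050985/110592.
Numerically: E[X] ≈ 6167.

E[X] = 10395 · (11/12)^{6} = 682050985/110592 ≈ 6167.


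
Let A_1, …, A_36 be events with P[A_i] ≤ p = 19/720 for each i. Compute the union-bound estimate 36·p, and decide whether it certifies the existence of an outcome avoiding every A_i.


Union bound: P[∪_{i=1}^{36} A_i] ≤ Σ_i P[A_i] ≤ 36·p = 36·(19/720) = 19/20.
Numerically: 19/20 ≈ 0.950.
Is 19/20 < 1? YES.
Since P[∪ A_i] ≤ 19/20 < 1, the complement has P[∩ A_i^c] ≥ 1 − 19/20 = 1/20 > 0, so some outcome avoids every A_i.

36·p = 19/20 ≈ 0.950; existence CERTIFIED by the union bound.


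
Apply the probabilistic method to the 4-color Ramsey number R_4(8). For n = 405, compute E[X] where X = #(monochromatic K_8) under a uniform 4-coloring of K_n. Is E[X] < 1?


E[X] = C(405, 8) · 4^{1 − 28} = 16745853821188050 · 4^{−27} = 16745853821188050/18014398509481984.
As a reduced fraction: E[X] = 8372926910594025/9007199254740992 ≈ 0.9296.
Is E[X] < 1? YES.
Since E[X] < 1, there exists a 4-coloring of K_{405} with no monochromatic K_8; hence R_4(8) > 405.

E[X] = 8372926910594025/9007199254740992 ≈ 0.9296; E[X] < 1, so R_4(8) > 405.


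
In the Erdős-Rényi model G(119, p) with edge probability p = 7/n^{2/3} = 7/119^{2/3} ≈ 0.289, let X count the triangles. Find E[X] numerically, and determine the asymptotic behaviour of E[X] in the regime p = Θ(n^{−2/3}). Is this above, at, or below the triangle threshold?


Number of potential triangles: C(119, 3) = 273819.
Each occurs with probability p³ ≈ (0.289)³ ≈ 2.42215e-02.
By linearity: E[X] = C(119, 3)·p³ ≈ 273819 · 2.42215e-02 ≈ 6632.294.
Since α = 2/3 < 1, p = c/n^{2/3} ≫ 1/n is above the triangle threshold p ~ 1/n. Asymptotically E[X] ~ (c³/6)·n^{3(1−α)} = (7³/6)·n^{1} → ∞; triangles are abundant w.h.p.

E[X] ≈ 6632.294; in regime p = Θ(1/n^{2/3}) E[X] diverges (above the triangle threshold p ~ 1/n).


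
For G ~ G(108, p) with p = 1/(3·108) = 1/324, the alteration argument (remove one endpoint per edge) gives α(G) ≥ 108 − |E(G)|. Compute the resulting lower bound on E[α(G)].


E[|E(G)|] = C(108, 2)·p = 5778 · (1/324) = 107/6.
E[α(G)] ≥ n − E[|E(G)|] = 108 − 107/6 = 541/6.
Numerically: ≈ 90.1667.
(This is only a lower bound; the true E[α(G)] may be larger.)

E[α(G)] ≥ 541/6 ≈ 90.1667.


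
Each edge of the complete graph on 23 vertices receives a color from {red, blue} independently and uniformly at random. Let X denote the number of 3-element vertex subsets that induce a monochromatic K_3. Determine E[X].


Let X = Σ_S X_S over the C(23, 3) = 1771 subsets S of size 3, where X_S = 1 if the K_3 on S is monochromatic.
For a fixed S, the K_3 on S has C(3, 2) = 3 edges. P[all 3 edges red] = (1/2)^3, and likewise for blue, so P[monochromatic] = 2·(1/2)^3 = 2^{1 − 3} = 1/4.
By linearity of expectation: E[X] = C(23, 3) · 2^{1 − 3} = 1771 · 1/4 = 1771/4.
Numerically: E[X] ≈ 442.7500.

E[X] = C(23,3)·2^(1−C(3,2)) = 1771/4 ≈ 442.7500.


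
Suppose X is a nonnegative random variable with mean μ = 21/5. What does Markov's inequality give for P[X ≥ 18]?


μ = E[X] = 21/5, a = 18.
Markov: P[X ≥ 18] ≤ μ/a = (21/5)/18 = 7/30.
Numerically: ≈ 0.233.
(Since a = 18 > μ = 4.200, the bound 7/30 is < 1 and informative.)

P[X ≥ 18] ≤ 7/30 ≈ 0.233.


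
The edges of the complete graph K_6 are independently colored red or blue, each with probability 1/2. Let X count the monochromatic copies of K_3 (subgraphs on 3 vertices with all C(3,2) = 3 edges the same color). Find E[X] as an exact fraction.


Let X = Σ_S X_S over the C(6, 3) = 20 subsets S of size 3, where X_S = 1 if the K_3 on S is monochromatic.
For a fixed S, the K_3 on S has C(3, 2) = 3 edges. P[all 3 edges red] = (1/2)^3, and likewise for blue, so P[monochromatic] = 2·(1/2)^3 = 2^{1 − 3} = 1/4.
Summing: E[X] = C(6, 3) · 2^{1 − 3} = 20 · 1/4 = 5.
Numerically: E[X] ≈ 5.00000.

E[X] = C(6,3)·2^(1−C(3,2)) = 5 ≈ 5.00000.


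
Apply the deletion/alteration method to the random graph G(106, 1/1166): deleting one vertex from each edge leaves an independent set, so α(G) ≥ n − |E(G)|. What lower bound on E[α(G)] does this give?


E[|E(G)|] = C(106, 2)·p = 5565 · (1/1166) = 105/22.
E[α(G)] ≥ n − E[|E(G)|] = 106 − 105/22 = 2227/22.
Numerically: ≈ 101.2273.
(This is only a lower bound; the true E[α(G)] may be larger.)

E[α(G)] ≥ 2227/22 ≈ 101.2273.


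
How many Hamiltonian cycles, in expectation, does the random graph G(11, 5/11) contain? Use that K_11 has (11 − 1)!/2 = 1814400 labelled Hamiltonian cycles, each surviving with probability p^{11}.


K_11 has (11 − 1)!/2 = 1814400 labelled Hamiltonian cycles.
For each such Hamiltonian cycle H, let X_H = 1 if all 11 edges of H are present in G. Then P[X_H = 1] = p^{11} = (5/11)^{11} = 48828125/285311670611.
Summing the indicators: E[X] = Σ_H E[X_H] = 1814400 · p^{11} = 1814400 · 48828125/285311670611 = 88593750000000/285311670611.
Numerically: E[X] ≈ 310.516.

E[X] = 1814400 · (5/11)^{11} = 88593750000000/285311670611 ≈ 310.516.


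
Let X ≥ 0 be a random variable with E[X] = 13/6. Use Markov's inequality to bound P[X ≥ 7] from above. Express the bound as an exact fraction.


μ = E[X] = 13/6, a = 7.
Markov: P[X ≥ 7] ≤ μ/a = (13/6)/7 = 13/42.
Numerically: ≈ 0.30952.
(Since a = 7 > μ = 2.16667, the bound 13/42 is < 1 and informative.)

P[X ≥ 7] ≤ 13/42 ≈ 0.30952.


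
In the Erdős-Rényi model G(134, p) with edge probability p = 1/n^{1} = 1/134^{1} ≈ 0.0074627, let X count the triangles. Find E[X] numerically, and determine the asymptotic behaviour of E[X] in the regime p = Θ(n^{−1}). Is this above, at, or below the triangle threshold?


Number of potential triangles: C(134, 3) = 392084.
Each occurs with probability p³ ≈ (0.0074627)³ ≈ 4.1560963e-07.
By linearity: E[X] = C(134, 3)·p³ ≈ 392084 · 4.1560963e-07 ≈ 0.16295.
Here α = 1, so p = 1/n is exactly at the triangle threshold p ~ 1/n. Asymptotically E[X] → c³/6 = 1³/6 = 1/6 ≈ 0.16667, a bounded constant. In this regime the triangle count is asymptotically Poisson(c³/6).

E[X] ≈ 0.16295; in regime p = Θ(1/n^{1}) E[X] stays bounded (at the triangle threshold p ~ 1/n).


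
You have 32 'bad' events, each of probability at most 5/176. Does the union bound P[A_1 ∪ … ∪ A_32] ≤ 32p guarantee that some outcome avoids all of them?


Union bound: P[∪_{i=1}^{32} A_i] ≤ Σ_i P[A_i] ≤ 32·p = 32·(5/176) = 10/11.
Numerically: 10/11 ≈ 0.909091.
Is 10/11 < 1? YES.
Since P[∪ A_i] ≤ 10/11 < 1, the complement has P[∩ A_i^c] ≥ 1 − 10/11 = 1/11 > 0, so some outcome avoids every A_i.

32·p = 10/11 ≈ 0.909091; existence CERTIFIED by the union bound.


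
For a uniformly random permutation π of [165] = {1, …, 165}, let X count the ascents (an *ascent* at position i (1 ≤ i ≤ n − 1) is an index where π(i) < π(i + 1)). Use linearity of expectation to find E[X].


Write X = Σ X_I over i = 1, …, 164, with X_I the indicator of one ascent.
There are 164 indicators.
For each fixed i, the pair (π(i), π(i+1)) is a uniformly random ordered pair of distinct values from {1, …, 165}; by symmetry P[π(i) < π(i+1)] = 1/2.
By linearity: E[X] = 164 · (1/2) = (165 − 1) · (1/2) = 82 ≈ 82.000.

E[X] = 82 = 82.000.


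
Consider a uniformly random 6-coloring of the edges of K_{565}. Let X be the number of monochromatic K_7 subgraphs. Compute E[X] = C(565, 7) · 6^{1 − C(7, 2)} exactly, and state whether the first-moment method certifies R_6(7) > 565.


E[X] = C(565, 7) · 6^{1 − 21} = 3513212521235560 · 6^{−20} = 3513212521235560/3656158440062976.
As a reduced fraction: E[X] = 439151565154445/457019805007872 ≈ 0.9609027.
Is E[X] < 1? YES.
Since E[X] < 1, there exists a 6-coloring of K_{565} with no monochromatic K_7; hence R_6(7) > 565.

E[X] = 439151565154445/457019805007872 ≈ 0.9609027; E[X] < 1, so R_6(7) > 565.


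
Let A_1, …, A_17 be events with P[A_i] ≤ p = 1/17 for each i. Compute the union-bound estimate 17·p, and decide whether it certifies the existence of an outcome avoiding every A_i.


Union bound: P[∪_{i=1}^{17} A_i] ≤ Σ_i P[A_i] ≤ 17·p = 17·(1/17) = 1.
Numerically: 1 ≈ 1.000000.
Is 1 < 1? NO.
Since the bound 1 is ≥ 1, the union bound is uninformative here; it does NOT by itself certify existence.

17·p = 1 ≈ 1.000000; existence NOT certified by the union bound.


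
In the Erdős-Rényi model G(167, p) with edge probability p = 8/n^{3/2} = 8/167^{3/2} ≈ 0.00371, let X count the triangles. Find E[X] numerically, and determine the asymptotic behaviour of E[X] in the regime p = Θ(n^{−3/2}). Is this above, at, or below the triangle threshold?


Number of potential triangles: C(167, 3) = 762355.
Each occurs with probability p³ ≈ (0.00371)³ ≈ 5.09385e-08.
By linearity: E[X] = C(167, 3)·p³ ≈ 762355 · 5.09385e-08 ≈ 0.039.
Since α = 3/2 > 1, p = c/n^{3/2} = o(1/n) is below the triangle threshold p ~ 1/n. Asymptotically E[X] ~ (c³/6)·n^{3(1−α)} = (8³/6)·n^{-1.5} → 0, so by Markov's inequality G has no triangles w.h.p.

E[X] ≈ 0.039; in regime p = Θ(1/n^{3/2}) E[X] tends to 0 (below the triangle threshold p ~ 1/n).


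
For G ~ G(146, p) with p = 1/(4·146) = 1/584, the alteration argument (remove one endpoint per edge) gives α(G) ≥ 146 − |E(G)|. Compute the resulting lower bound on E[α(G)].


E[|E(G)|] = C(146, 2)·p = 10585 · (1/584) = 145/8.
E[α(G)] ≥ n − E[|E(G)|] = 146 − 145/8 = 1023/8.
Numerically: ≈ 127.87500.
(This is only a lower bound; the true E[α(G)] may be larger.)

E[α(G)] ≥ 1023/8 ≈ 127.87500.


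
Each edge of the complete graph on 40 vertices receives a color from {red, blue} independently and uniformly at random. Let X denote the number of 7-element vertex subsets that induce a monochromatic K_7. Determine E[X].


Let X = Σ_S X_S over the C(40, 7) = 18643560 subsets S of size 7, where X_S = 1 if the K_7 on S is monochromatic.
For a fixed S, the K_7 on S has C(7, 2) = 21 edges. P[all 21 edges red] = (1/2)^21, and likewise for blue, so P[monochromatic] = 2·(1/2)^21 = 2^{1 − 21} = 1/1048576.
By linearity of expectation: E[X] = C(40, 7) · 2^{1 − 21} = 18643560 · 1/1048576 = 2330445/131072.
Numerically: E[X] ≈ 17.780.

E[X] = C(40,7)·2^(1−C(7,2)) = 2330445/131072 ≈ 17.780.


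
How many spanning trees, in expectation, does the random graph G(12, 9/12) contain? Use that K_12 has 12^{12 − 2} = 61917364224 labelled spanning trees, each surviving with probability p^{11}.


K_12 has 12^{12 − 2} = 61917364224 labelled spanning trees.
For each such spanning tree H, let X_H = 1 if all 11 edges of H are present in G. Then P[X_H = 1] = p^{11} = (3/4)^{11} = 177147/4194304.
By linearity: E[X] = Σ_H E[X_H] = 61917364224 · p^{11} = 61917364224 · 177147/4194304 = 10460353203/4.
Numerically: E[X] ≈ 2.61509e+09.

E[X] = 61917364224 · (3/4)^{11} = 10460353203/4 ≈ 2.61509e+09.


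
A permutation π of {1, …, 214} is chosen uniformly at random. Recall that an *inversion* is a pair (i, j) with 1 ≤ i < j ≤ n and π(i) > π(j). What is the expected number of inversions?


Write X = Σ X_I over the C(214, 2) = 22791 pairs i < j, with X_I the indicator of one inversion.
There are 22791 indicators.
For each fixed pair i < j, the values π(i) and π(j) are two distinct elements of {1, …, 214} in uniformly random order; by symmetry P[π(i) > π(j)] = 1/2.
By linearity: E[X] = 22791 · (1/2) = C(214, 2) · (1/2) = 22791/2 = 22791/2 ≈ 11395.500000.

E[X] = 22791/2 = 11395.500000.


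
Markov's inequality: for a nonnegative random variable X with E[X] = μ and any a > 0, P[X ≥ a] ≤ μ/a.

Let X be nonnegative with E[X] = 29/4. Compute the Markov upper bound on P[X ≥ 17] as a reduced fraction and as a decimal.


μ = E[X] = 29/4, a = 17.
Markov: P[X ≥ 17] ≤ μ/a = (29/4)/17 = 29/68.
Numerically: ≈ 0.426471.
(Since a = 17 > μ = 7.250000, the bound 29/68 is < 1 and informative.)

P[X ≥ 17] ≤ 29/68 ≈ 0.426471.


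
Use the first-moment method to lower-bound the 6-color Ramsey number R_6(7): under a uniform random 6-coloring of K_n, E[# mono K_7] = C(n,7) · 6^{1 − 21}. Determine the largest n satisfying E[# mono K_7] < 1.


We need C(n, 7) · 6^{1 − 21} < 1, i.e. C(n, 7) < 6^{21 − 1} = 3656158440062976.
Check values of n near the boundary:
  n = 566: C(566, 7) = 3557206237959440; 3557206237959440 < 3656158440062976? YES
  n = 567: C(567, 7) = 3601671315933933; 3601671315933933 < 3656158440062976? YES
  n = 568: C(568, 7) = 3646611956239704; 3646611956239704 < 3656158440062976? YES
  n = 569: C(569, 7) = 3692032389858348; 3692032389858348 < 3656158440062976? NO
  n = 570: C(570, 7) = 3737936877831720; 3737936877831720 < 3656158440062976? NO
The largest n with C(n, 7) < 3656158440062976 is n = 568 (where E[X] = 16882462760369/16926659444736 ≈ 0.997389). Hence R_6(7) > 568, i.e. R_6(7) ≥ 569.

Largest n = 568; hence R_6(7) > 568.


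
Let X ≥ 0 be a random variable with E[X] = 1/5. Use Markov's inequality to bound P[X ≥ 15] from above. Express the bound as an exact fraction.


μ = E[X] = 1/5, a = 15.
Markov: P[X ≥ 15] ≤ μ/a = (1/5)/15 = 1/75.
Numerically: ≈ 0.013333.
(Since a = 15 > μ = 0.200000, the bound 1/75 is < 1 and informative.)

P[X ≥ 15] ≤ 1/75 ≈ 0.013333.


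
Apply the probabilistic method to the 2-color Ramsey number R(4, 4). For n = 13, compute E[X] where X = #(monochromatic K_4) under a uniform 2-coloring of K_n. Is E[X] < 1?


E[X] = C(13, 4) · 2^{1 − 6} = 715 · 2^{−5} = 715/32.
As a reduced fraction: E[X] = 715/32 ≈ 22.34375.
Is E[X] < 1? NO.
Since E[X] ≥ 1, the first-moment bound is inconclusive at n = 13; it does NOT by itself certify R(4, 4) > 13.

E[X] = 715/32 ≈ 22.34375; E[X] ≥ 1; first-moment method inconclusive here.


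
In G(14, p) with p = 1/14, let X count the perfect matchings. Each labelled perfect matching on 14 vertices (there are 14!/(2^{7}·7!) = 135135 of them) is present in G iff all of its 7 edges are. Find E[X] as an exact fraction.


K_14 has 14!/(2^{7}·7!) = 135135 labelled perfect matchings.
For each such perfect matching H, let X_H = 1 if all 7 edges of H are present in G. Then P[X_H = 1] = p^{7} = (1/14)^{7} = 1/105413504.
By linearity of expectation: E[X] = Σ_H E[X_H] = 135135 · p^{7} = 135135 · 1/105413504 = 19305/15059072.
Numerically: E[X] ≈ 0.001282.

E[X] = 135135 · (1/14)^{7} = 19305/15059072 ≈ 0.001282.


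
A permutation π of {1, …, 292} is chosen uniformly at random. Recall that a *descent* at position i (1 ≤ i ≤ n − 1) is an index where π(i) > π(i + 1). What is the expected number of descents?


Write X = Σ X_I over i = 1, …, 291, with X_I the indicator of one descent.
There are 291 indicators.
For each fixed i, the pair (π(i), π(i+1)) is a uniformly random ordered pair of distinct values from {1, …, 292}; by symmetry P[π(i) > π(i+1)] = 1/2.
By linearity: E[X] = 291 · (1/2) = (292 − 1) · (1/2) = 291/2 ≈ 145.500000.

E[X] = 291/2 = 145.500000.


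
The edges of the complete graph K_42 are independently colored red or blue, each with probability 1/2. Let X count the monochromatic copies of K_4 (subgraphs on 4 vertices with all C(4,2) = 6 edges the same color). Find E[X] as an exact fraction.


Let X = Σ_S X_S over the C(42, 4) = 111930 subsets S of size 4, where X_S = 1 if the K_4 on S is monochromatic.
For a fixed S, the K_4 on S has C(4, 2) = 6 edges. P[all 6 edges red] = (1/2)^6, and likewise for blue, so P[monochromatic] = 2·(1/2)^6 = 2^{1 − 6} = 1/32.
By linearity: E[X] = C(42, 4) · 2^{1 − 6} = 111930 · 1/32 = 55965/16.
Numerically: E[X] ≈ 3497.812500.

E[X] = C(42,4)·2^(1−C(4,2)) = 55965/16 ≈ 3497.812500.


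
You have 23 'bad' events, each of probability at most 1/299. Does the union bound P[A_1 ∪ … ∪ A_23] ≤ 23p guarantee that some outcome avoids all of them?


Union bound: P[∪_{i=1}^{23} A_i] ≤ Σ_i P[A_i] ≤ 23·p = 23·(1/299) = 1/13.
Numerically: 1/13 ≈ 0.0769231.
Is 1/13 < 1? YES.
Since P[∪ A_i] ≤ 1/13 < 1, the complement has P[∩ A_i^c] ≥ 1 − 1/13 = 12/13 > 0, so some outcome avoids every A_i.

23·p = 1/13 ≈ 0.0769231; existence CERTIFIED by the union bound.


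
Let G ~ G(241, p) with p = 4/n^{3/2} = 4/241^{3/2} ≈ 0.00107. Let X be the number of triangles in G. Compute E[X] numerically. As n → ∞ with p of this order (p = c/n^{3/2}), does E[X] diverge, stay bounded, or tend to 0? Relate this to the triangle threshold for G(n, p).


Number of potential triangles: C(241, 3) = 2303960.
Each occurs with probability p³ ≈ (0.00107)³ ≈ 1.22209e-09.
By linearity: E[X] = C(241, 3)·p³ ≈ 2303960 · 1.22209e-09 ≈ 0.003.
Since α = 3/2 > 1, p = c/n^{3/2} = o(1/n) is below the triangle threshold p ~ 1/n. Asymptotically E[X] ~ (c³/6)·n^{3(1−α)} = (4³/6)·n^{-1.5} → 0, so by Markov's inequality G has no triangles w.h.p.

E[X] ≈ 0.003; in regime p = Θ(1/n^{3/2}) E[X] tends to 0 (below the triangle threshold p ~ 1/n).


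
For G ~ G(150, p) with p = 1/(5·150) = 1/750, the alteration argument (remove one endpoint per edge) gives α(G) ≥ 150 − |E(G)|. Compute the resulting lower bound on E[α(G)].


E[|E(G)|] = C(150, 2)·p = 11175 · (1/750) = 149/10.
E[α(G)] ≥ n − E[|E(G)|] = 150 − 149/10 = 1351/10.
Numerically: ≈ 135.100000.
(This is only a lower bound; the true E[α(G)] may be larger.)

E[α(G)] ≥ 1351/10 ≈ 135.100000.


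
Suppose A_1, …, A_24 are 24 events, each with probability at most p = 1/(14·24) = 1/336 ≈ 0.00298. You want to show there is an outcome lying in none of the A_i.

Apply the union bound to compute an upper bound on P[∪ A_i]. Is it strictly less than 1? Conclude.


Union bound: P[∪_{i=1}^{24} A_i] ≤ Σ_i P[A_i] ≤ 24·p = 24·(1/336) = 1/14.
Numerically: 1/14 ≈ 0.07143.
Is 1/14 < 1? YES.
Since P[∪ A_i] ≤ 1/14 < 1, the complement has P[∩ A_i^c] ≥ 1 − 1/14 = 13/14 > 0, so some outcome avoids every A_i.

24·p = 1/14 ≈ 0.07143; existence CERTIFIED by the union bound.


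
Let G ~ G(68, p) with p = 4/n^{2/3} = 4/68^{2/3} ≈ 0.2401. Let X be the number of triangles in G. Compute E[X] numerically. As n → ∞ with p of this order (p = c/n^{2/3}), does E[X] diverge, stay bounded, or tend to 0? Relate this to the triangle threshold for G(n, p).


Number of potential triangles: C(68, 3) = 50116.
Each occurs with probability p³ ≈ (0.2401)³ ≈ 1.3840830e-02.
By linearity: E[X] = C(68, 3)·p³ ≈ 50116 · 1.3840830e-02 ≈ 693.64706.
Since α = 2/3 < 1, p = c/n^{2/3} ≫ 1/n is above the triangle threshold p ~ 1/n. Asymptotically E[X] ~ (c³/6)·n^{3(1−α)} = (4³/6)·n^{1} → ∞; triangles are abundant w.h.p.

E[X] ≈ 693.64706; in regime p = Θ(1/n^{2/3}) E[X] diverges (above the triangle threshold p ~ 1/n).


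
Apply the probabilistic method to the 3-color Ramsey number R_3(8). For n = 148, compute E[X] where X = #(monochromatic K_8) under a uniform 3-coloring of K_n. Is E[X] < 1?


E[X] = C(148, 8) · 3^{1 − 28} = 4709614623714 · 3^{−27} = 4709614623714/7625597484987.
As a reduced fraction: E[X] = 523290513746/847288609443 ≈ 0.61761.
Is E[X] < 1? YES.
Since E[X] < 1, there exists a 3-coloring of K_{148} with no monochromatic K_8; hence R_3(8) > 148.

E[X] = 523290513746/847288609443 ≈ 0.61761; E[X] < 1, so R_3(8) > 148.


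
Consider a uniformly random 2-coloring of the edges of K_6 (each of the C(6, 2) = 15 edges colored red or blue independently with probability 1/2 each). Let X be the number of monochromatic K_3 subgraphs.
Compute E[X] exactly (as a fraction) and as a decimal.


Let X = Σ_S X_S over the C(6, 3) = 20 subsets S of size 3, where X_S = 1 if the K_3 on S is monochromatic.
For a fixed S, the K_3 on S has C(3, 2) = 3 edges. P[all 3 edges red] = (1/2)^3, and likewise for blue, so P[monochromatic] = 2·(1/2)^3 = 2^{1 − 3} = 1/4.
Summing: E[X] = C(6, 3) · 2^{1 − 3} = 20 · 1/4 = 5.
Numerically: E[X] ≈ 5.000.

E[X] = C(6,3)·2^(1−C(3,2)) = 5 ≈ 5.000.


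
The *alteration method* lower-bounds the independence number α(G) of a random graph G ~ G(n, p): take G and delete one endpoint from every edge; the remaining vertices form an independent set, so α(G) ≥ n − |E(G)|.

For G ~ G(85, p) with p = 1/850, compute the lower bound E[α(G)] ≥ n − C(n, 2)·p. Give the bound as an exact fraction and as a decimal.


E[|E(G)|] = C(85, 2)·p = 3570 · (1/850) = 21/5.
E[α(G)] ≥ n − E[|E(G)|] = 85 − 21/5 = 404/5.
Numerically: ≈ 80.80000.
(This is only a lower bound; the true E[α(G)] may be larger.)

E[α(G)] ≥ 404/5 ≈ 80.80000.


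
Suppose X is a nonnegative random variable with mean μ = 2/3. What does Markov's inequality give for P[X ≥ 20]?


μ = E[X] = 2/3, a = 20.
Markov: P[X ≥ 20] ≤ μ/a = (2/3)/20 = 1/30.
Numerically: ≈ 0.033333.
(Since a = 20 > μ = 0.666667, the bound 1/30 is < 1 and informative.)

P[X ≥ 20] ≤ 1/30 ≈ 0.033333.


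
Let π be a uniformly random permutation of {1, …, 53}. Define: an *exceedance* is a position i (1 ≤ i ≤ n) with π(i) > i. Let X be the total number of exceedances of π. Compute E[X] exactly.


Write X = Σ_{i=1}^{53} X_i, where X_i = 1_{π(i) > i}.
For each fixed i, π(i) is uniform over {1, …, 53} (marginal of a uniform permutation), so P[π(i) > i] = (n − i)/n. Summing: Σ_{i=1}^{53} (n − i)/n = (0 + 1 + … + 52)/53 = 53(53 − 1)/(2·53) = (53 − 1)/2.
Hence E[X] = Σ_{i=1}^{53} (53 − i)/53 = 26 ≈ 26.000000.

E[X] = 26 = 26.000000.


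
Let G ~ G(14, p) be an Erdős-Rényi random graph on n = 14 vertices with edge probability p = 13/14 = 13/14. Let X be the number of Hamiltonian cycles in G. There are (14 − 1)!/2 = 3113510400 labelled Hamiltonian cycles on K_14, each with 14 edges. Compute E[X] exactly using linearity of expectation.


K_14 has (14 − 1)!/2 = 3113510400 labelled Hamiltonian cycles.
For each such Hamiltonian cycle H, let X_H = 1 if all 14 edges of H are present in G. Then P[X_H = 1] = p^{14} = (13/14)^{14} = 3937376385699289/11112006825558016.
Summing the indicators: E[X] = Σ_H E[X_H] = 3113510400 · p^{14} = 3113510400 · 3937376385699289/11112006825558016 = 3420497300666614836525/3100448333024.
Numerically: E[X] ≈ 1.1032e+09.

E[X] = 3113510400 · (13/14)^{14} = 3420497300666614836525/3100448333024 ≈ 1.1032e+09.


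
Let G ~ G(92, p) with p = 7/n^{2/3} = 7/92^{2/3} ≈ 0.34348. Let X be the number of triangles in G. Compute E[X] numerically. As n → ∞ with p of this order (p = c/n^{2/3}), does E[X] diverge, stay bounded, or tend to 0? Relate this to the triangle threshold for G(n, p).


Number of potential triangles: C(92, 3) = 125580.
Each occurs with probability p³ ≈ (0.34348)³ ≈ 4.0524575e-02.
By linearity: E[X] = C(92, 3)·p³ ≈ 125580 · 4.0524575e-02 ≈ 5089.07609.
Since α = 2/3 < 1, p = c/n^{2/3} ≫ 1/n is above the triangle threshold p ~ 1/n. Asymptotically E[X] ~ (c³/6)·n^{3(1−α)} = (7³/6)·n^{1} → ∞; triangles are abundant w.h.p.

E[X] ≈ 5089.07609; in regime p = Θ(1/n^{2/3}) E[X] diverges (above the triangle threshold p ~ 1/n).


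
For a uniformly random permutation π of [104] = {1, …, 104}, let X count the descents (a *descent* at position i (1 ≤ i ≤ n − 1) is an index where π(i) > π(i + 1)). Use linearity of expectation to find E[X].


Write X = Σ X_I over i = 1, …, 103, with X_I the indicator of one descent.
There are 103 indicators.
For each fixed i, the pair (π(i), π(i+1)) is a uniformly random ordered pair of distinct values from {1, …, 104}; by symmetry P[π(i) > π(i+1)] = 1/2.
By linearity: E[X] = 103 · (1/2) = (104 − 1) · (1/2) = 103/2 ≈ 51.50000.

E[X] = 103/2 = 51.50000.


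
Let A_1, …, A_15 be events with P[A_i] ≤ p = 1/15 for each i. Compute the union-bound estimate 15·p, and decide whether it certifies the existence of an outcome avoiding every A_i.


Union bound: P[∪_{i=1}^{15} A_i] ≤ Σ_i P[A_i] ≤ 15·p = 15·(1/15) = 1.
Numerically: 1 ≈ 1.00000.
Is 1 < 1? NO.
Since the bound 1 is ≥ 1, the union bound is uninformative here; it does NOT by itself certify existence.

15·p = 1 ≈ 1.00000; existence NOT certified by the union bound.


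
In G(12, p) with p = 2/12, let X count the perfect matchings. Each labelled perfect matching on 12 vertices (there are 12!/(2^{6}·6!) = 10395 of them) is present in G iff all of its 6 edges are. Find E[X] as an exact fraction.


K_12 has 12!/(2^{6}·6!) = 10395 labelled perfect matchings.
For each such perfect matching H, let X_H = 1 if all 6 edges of H are present in G. Then P[X_H = 1] = p^{6} = (1/6)^{6} = 1/46656.
By linearity: E[X] = Σ_H E[X_H] = 10395 · p^{6} = 10395 · 1/46656 = 385/1728.
Numerically: E[X] ≈ 0.2228.

E[X] = 10395 · (1/6)^{6} = 385/1728 ≈ 0.2228.
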